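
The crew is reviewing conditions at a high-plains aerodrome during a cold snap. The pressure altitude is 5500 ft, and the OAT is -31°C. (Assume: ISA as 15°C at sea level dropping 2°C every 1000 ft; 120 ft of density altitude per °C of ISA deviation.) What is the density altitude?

ISA temperature at 5500 ft = 15 − 2 × (5500/1000) = 4°C.
ISA deviation = -31 − 4 = -35°C.
Density altitude = 5500 + 120 × (-35) = 5500 + (-4200) = 1300 ft.

1300 ft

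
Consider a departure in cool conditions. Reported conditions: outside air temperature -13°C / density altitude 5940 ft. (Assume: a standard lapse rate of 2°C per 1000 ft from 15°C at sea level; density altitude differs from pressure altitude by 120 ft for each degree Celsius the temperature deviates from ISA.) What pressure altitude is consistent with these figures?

7500 ft

DA = PA + 120 × (OAT − (15 − 2·PA/1000)) = PA + 120·OAT − 1800 + 0.24·PA = 1.24·PA + 120·OAT − 1800.
So 1.24·PA = 5940 − 120 × (-13) + 1800 = 9300.
PA = 9300 / 1.24 = 7500 ft.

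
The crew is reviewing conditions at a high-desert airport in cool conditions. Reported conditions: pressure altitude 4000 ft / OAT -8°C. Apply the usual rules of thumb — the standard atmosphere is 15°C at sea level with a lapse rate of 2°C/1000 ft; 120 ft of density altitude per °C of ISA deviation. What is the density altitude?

ISA temperature at 4000 ft = 15 − 2 × (4000/1000) = 7°C.
ISA deviation = -8 − 7 = -15°C.
Density altitude = 4000 + 120 × (-15) = 4000 + (-1800) = 2200 ft.

2200 ft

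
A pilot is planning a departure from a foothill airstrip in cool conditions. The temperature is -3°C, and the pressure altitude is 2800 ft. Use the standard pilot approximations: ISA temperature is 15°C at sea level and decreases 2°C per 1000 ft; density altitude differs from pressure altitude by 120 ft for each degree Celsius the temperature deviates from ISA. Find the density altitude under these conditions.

ISA temperature at 2800 ft = 15 − 2 × (2800/1000) = 9.4°C.
ISA deviation = -3 − 9.4 = -12.4°C.
Density altitude = 2800 + 120 × (-12.4) = 2800 + (-1488) = 1312 ft.

1312 ft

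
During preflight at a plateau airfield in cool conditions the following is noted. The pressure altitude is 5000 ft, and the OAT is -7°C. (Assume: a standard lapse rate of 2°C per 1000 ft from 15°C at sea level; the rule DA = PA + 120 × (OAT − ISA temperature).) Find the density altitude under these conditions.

3560 ft

ISA temperature at 5000 ft = 15 − 2 × (5000/1000) = 5°C.
ISA deviation = -7 − 5 = -12°C.
Density altitude = 5000 + 120 × (-12) = 5000 + (-1440) = 3560 ft.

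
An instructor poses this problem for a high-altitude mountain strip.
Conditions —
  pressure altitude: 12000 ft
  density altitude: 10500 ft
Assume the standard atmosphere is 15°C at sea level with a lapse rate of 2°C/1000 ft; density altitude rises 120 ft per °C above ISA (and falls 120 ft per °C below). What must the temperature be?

-21.5°C

Density altitude − pressure altitude = 10500 − 12000 = -1500 ft.
At 120 ft/°C that is an ISA deviation of -1500/120 = -12.5°C.
ISA temperature at 12000 ft = 15 − 2 × (12000/1000) = -9°C.
OAT = ISA + deviation = -9 + (-12.5) = -21.5°C.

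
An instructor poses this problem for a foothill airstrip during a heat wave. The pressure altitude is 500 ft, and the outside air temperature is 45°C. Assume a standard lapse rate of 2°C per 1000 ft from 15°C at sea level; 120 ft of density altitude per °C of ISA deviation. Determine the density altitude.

ISA temperature at 500 ft = 15 − 2 × (500/1000) = 14°C.
ISA deviation = 45 − 14 = +31°C.
Density altitude = 500 + 120 × (31) = 500 + (+3720) = 4220 ft.

4220 ft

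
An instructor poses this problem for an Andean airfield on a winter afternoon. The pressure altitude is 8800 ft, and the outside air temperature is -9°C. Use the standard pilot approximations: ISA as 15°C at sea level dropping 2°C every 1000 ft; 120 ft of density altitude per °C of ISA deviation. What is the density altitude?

ISA temperature at 8800 ft = 15 − 2 × (8800/1000) = -2.6°C.
ISA deviation = -9 − (-2.6) = -6.4°C.
Density altitude = 8800 + 120 × (-6.4) = 8800 + (-768) = 8032 ft.

8032 ft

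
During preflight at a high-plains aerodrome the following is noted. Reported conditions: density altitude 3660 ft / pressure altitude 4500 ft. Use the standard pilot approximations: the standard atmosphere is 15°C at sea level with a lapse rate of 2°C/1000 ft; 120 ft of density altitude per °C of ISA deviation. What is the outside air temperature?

-1°C

Density altitude − pressure altitude = 3660 − 4500 = -840 ft.
At 120 ft/°C that is an ISA deviation of -840/120 = -7°C.
ISA temperature at 4500 ft = 15 − 2 × (4500/1000) = 6°C.
OAT = ISA + deviation = 6 + (-7) = -1°C.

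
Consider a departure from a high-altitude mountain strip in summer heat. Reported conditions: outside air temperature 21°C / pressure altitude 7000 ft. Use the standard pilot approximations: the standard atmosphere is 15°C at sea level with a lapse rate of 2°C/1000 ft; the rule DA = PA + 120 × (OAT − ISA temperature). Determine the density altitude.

9400 ft

ISA temperature at 7000 ft = 15 − 2 × (7000/1000) = 1°C.
ISA deviation = 21 − 1 = +20°C.
Density altitude = 7000 + 120 × (20) = 7000 + (+2400) = 9400 ft.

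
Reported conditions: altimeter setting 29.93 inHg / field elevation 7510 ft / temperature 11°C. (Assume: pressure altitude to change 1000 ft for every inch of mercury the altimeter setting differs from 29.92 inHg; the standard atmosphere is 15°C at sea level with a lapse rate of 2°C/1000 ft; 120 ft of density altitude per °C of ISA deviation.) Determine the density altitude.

8820 ft

Pressure altitude = 7510 + (29.92 − 29.93) × 1000 = 7510 + (-10) = 7500 ft.
ISA temperature at 7500 ft = 15 − 2 × (7500/1000) = 0°C.
ISA deviation = 11 − 0 = +11°C.
Density altitude = 7500 + 120 × (11) = 8820 ft.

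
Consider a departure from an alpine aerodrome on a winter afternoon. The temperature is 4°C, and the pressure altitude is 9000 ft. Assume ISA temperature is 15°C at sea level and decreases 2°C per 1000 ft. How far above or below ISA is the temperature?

ISA+7°C

ISA temperature at 9000 ft = 15 − 2 × (9000/1000) = -3°C.
Deviation = OAT − ISA = 4 − (-3) = +7°C.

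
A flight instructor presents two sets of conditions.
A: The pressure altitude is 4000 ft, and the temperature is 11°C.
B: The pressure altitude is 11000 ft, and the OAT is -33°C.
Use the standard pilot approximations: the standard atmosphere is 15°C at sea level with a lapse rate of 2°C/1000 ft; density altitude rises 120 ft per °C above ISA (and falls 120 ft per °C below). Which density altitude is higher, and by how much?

A: ISA temp = 7°C, deviation +4°C, DA = 4000 + 120 × 4 = 4480 ft.
B: ISA temp = -7°C, deviation -26°C, DA = 11000 + 120 × (-26) = 7880 ft.
B is higher by 7880 − 4480 = 3400 ft.

B by 3400 ft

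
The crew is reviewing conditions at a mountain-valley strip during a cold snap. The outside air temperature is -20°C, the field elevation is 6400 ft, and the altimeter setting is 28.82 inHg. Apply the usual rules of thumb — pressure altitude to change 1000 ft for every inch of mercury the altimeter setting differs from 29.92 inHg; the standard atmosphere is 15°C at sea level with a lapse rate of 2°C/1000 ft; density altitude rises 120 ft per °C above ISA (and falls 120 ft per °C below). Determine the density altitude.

Pressure altitude = 6400 + (29.92 − 28.82) × 1000 = 6400 + (+1100) = 7500 ft.
ISA temperature at 7500 ft = 15 − 2 × (7500/1000) = 0°C.
ISA deviation = -20 − 0 = -20°C.
Density altitude = 7500 + 120 × (-20) = 5100 ft.

5100 ft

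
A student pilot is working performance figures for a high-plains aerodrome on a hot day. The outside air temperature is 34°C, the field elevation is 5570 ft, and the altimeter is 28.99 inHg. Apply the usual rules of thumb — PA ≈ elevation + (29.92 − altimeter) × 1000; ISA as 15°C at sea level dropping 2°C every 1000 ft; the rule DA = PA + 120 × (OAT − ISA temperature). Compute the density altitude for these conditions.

10340 ft

Pressure altitude = 5570 + (29.92 − 28.99) × 1000 = 5570 + (+930) = 6500 ft.
ISA temperature at 6500 ft = 15 − 2 × (6500/1000) = 2°C.
ISA deviation = 34 − 2 = +32°C.
Density altitude = 6500 + 120 × (32) = 10340 ft.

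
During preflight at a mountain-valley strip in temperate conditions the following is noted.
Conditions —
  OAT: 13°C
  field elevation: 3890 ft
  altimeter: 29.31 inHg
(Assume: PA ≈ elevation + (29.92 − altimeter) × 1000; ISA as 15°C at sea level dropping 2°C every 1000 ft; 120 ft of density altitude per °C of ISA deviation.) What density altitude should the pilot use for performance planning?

Pressure altitude = 3890 + (29.92 − 29.31) × 1000 = 3890 + (+610) = 4500 ft.
ISA temperature at 4500 ft = 15 − 2 × (4500/1000) = 6°C.
ISA deviation = 13 − 6 = +7°C.
Density altitude = 4500 + 120 × (7) = 5340 ft.

5340 ft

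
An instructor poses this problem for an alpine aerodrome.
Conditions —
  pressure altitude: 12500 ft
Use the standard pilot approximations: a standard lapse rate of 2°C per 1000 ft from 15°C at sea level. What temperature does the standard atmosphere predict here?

ISA temperature = 15 − 2 × (12500/1000) = 15 − 25 = -10°C.

-10°C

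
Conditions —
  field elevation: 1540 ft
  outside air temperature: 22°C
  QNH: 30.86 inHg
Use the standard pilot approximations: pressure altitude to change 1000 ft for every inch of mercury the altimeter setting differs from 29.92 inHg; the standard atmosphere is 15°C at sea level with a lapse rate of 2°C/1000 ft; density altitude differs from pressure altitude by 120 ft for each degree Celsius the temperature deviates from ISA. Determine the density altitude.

Pressure altitude = 1540 + (29.92 − 30.86) × 1000 = 1540 + (-940) = 600 ft.
ISA temperature at 600 ft = 15 − 2 × (600/1000) = 13.8°C.
ISA deviation = 22 − 13.8 = +8.2°C.
Density altitude = 600 + 120 × (8.2) = 1584 ft.

1584 ft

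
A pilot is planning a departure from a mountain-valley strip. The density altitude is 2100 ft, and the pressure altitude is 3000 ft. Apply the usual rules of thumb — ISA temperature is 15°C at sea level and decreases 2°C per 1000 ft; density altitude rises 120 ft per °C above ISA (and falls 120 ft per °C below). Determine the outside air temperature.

1.5°C

Density altitude − pressure altitude = 2100 − 3000 = -900 ft.
At 120 ft/°C that is an ISA deviation of -900/120 = -7.5°C.
ISA temperature at 3000 ft = 15 − 2 × (3000/1000) = 9°C.
OAT = ISA + deviation = 9 + (-7.5) = 1.5°C.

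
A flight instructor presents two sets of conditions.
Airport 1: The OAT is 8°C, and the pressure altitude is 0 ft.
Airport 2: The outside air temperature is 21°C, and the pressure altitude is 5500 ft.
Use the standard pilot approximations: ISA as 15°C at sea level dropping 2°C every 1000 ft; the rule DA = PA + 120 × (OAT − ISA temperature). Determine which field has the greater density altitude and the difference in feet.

Airport 1: ISA temp = 15°C, deviation -7°C, DA = 0 + 120 × (-7) = -840 ft.
Airport 2: ISA temp = 4°C, deviation +17°C, DA = 5500 + 120 × 17 = 7540 ft.
Airport 2 is higher by 7540 − (-840) = 8380 ft.

Airport 2 by 8380 ft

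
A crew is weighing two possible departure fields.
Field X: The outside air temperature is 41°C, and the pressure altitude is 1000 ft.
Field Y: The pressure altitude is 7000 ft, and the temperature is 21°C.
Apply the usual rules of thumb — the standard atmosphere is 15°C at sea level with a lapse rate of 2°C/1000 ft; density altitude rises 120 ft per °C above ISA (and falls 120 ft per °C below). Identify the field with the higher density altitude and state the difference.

Field X: ISA temp = 13°C, deviation +28°C, DA = 1000 + 120 × 28 = 4360 ft.
Field Y: ISA temp = 1°C, deviation +20°C, DA = 7000 + 120 × 20 = 9400 ft.
Field Y is higher by 9400 − 4360 = 5040 ft.

Field Y by 5040 ft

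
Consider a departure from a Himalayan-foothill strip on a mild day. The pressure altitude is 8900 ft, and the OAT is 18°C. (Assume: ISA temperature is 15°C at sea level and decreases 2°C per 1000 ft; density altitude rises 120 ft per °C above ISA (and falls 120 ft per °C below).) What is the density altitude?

11396 ft

ISA temperature at 8900 ft = 15 − 2 × (8900/1000) = -2.8°C.
ISA deviation = 18 − (-2.8) = +20.8°C.
Density altitude = 8900 + 120 × (20.8) = 8900 + (+2496) = 11396 ft.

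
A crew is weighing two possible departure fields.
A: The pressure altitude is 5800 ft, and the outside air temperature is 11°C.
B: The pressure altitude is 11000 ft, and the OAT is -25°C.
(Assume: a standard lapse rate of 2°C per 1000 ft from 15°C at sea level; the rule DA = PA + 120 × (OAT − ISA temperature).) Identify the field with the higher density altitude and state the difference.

A: ISA temp = 3.4°C, deviation +7.6°C, DA = 5800 + 120 × 7.6 = 6712 ft.
B: ISA temp = -7°C, deviation -18°C, DA = 11000 + 120 × (-18) = 8840 ft.
B is higher by 8840 − 6712 = 2128 ft.

B by 2128 ft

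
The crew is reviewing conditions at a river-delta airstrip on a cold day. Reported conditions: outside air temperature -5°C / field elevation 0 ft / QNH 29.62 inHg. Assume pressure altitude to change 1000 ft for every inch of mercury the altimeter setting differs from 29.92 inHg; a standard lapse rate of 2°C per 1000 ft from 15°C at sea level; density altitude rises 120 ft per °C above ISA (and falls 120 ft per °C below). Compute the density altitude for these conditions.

-2028 ft

Pressure altitude = 0 + (29.92 − 29.62) × 1000 = 0 + (+300) = 300 ft.
ISA temperature at 300 ft = 15 − 2 × (300/1000) = 14.4°C.
ISA deviation = -5 − 14.4 = -19.4°C.
Density altitude = 300 + 120 × (-19.4) = -2028 ft.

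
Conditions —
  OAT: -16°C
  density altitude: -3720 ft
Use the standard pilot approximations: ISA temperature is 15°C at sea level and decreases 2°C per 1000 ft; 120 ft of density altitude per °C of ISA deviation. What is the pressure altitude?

0 ft

DA = PA + 120 × (OAT − (15 − 2·PA/1000)) = PA + 120·OAT − 1800 + 0.24·PA = 1.24·PA + 120·OAT − 1800.
So 1.24·PA = -3720 − 120 × (-16) + 1800 = 0.
PA = 0 / 1.24 = 0 ft.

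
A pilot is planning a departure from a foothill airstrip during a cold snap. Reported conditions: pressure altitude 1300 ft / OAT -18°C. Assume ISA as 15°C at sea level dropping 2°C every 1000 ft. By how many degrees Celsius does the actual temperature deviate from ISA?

ISA temperature at 1300 ft = 15 − 2 × (1300/1000) = 12.4°C.
Deviation = OAT − ISA = -18 − 12.4 = -30.4°C.

ISA-30.4°C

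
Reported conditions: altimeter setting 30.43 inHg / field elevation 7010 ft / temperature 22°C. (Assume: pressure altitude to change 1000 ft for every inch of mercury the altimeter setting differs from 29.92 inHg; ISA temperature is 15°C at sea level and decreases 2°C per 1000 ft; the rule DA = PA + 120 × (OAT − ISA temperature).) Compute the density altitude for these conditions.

8900 ft

Pressure altitude = 7010 + (29.92 − 30.43) × 1000 = 7010 + (-510) = 6500 ft.
ISA temperature at 6500 ft = 15 − 2 × (6500/1000) = 2°C.
ISA deviation = 22 − 2 = +20°C.
Density altitude = 6500 + 120 × (20) = 8900 ft.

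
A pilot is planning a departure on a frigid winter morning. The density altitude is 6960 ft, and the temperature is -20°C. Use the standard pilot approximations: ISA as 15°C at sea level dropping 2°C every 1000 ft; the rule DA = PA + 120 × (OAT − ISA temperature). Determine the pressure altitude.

DA = PA + 120 × (OAT − (15 − 2·PA/1000)) = PA + 120·OAT − 1800 + 0.24·PA = 1.24·PA + 120·OAT − 1800.
So 1.24·PA = 6960 − 120 × (-20) + 1800 = 11160.
PA = 11160 / 1.24 = 9000 ft.

9000 ft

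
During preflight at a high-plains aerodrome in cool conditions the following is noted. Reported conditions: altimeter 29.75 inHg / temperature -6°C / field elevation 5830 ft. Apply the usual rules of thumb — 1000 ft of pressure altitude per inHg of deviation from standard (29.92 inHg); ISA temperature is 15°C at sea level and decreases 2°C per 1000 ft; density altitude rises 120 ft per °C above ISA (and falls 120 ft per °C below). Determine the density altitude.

Pressure altitude = 5830 + (29.92 − 29.75) × 1000 = 5830 + (+170) = 6000 ft.
ISA temperature at 6000 ft = 15 − 2 × (6000/1000) = 3°C.
ISA deviation = -6 − 3 = -9°C.
Density altitude = 6000 + 120 × (-9) = 4920 ft.

4920 ft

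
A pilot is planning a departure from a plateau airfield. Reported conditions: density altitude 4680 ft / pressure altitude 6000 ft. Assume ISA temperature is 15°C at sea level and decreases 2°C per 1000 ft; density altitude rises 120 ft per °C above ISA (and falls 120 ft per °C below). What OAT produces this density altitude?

-8°C

Density altitude − pressure altitude = 4680 − 6000 = -1320 ft.
At 120 ft/°C that is an ISA deviation of -1320/120 = -11°C.
ISA temperature at 6000 ft = 15 − 2 × (6000/1000) = 3°C.
OAT = ISA + deviation = 3 + (-11) = -8°C.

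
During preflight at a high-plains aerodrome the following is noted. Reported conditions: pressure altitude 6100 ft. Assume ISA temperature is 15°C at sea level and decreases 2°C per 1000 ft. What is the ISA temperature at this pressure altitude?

2.8°C

ISA temperature = 15 − 2 × (6100/1000) = 15 − 12.2 = 2.8°C.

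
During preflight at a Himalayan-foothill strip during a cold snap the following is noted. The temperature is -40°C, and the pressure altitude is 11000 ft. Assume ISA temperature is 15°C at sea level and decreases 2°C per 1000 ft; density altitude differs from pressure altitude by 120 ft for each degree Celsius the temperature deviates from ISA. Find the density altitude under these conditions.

ISA temperature at 11000 ft = 15 − 2 × (11000/1000) = -7°C.
ISA deviation = -40 − (-7) = -33°C.
Density altitude = 11000 + 120 × (-33) = 11000 + (-3960) = 7040 ft.

7040 ft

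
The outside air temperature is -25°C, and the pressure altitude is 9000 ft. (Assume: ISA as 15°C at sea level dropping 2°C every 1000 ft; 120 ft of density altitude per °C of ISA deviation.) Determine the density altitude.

6360 ft

ISA temperature at 9000 ft = 15 − 2 × (9000/1000) = -3°C.
ISA deviation = -25 − (-3) = -22°C.
Density altitude = 9000 + 120 × (-22) = 9000 + (-2640) = 6360 ft.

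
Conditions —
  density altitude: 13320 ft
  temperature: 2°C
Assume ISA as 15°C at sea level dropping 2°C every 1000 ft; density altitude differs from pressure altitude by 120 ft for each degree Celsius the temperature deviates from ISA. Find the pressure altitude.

DA = PA + 120 × (OAT − (15 − 2·PA/1000)) = PA + 120·OAT − 1800 + 0.24·PA = 1.24·PA + 120·OAT − 1800.
So 1.24·PA = 13320 − 120 × 2 + 1800 = 14880.
PA = 14880 / 1.24 = 12000 ft.

12000 ft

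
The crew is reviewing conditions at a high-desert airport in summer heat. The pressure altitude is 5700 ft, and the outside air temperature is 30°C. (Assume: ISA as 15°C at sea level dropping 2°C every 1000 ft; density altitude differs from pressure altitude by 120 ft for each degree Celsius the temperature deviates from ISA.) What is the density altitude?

ISA temperature at 5700 ft = 15 − 2 × (5700/1000) = 3.6°C.
ISA deviation = 30 − 3.6 = +26.4°C.
Density altitude = 5700 + 120 × (26.4) = 5700 + (+3168) = 8868 ft.

8868 ft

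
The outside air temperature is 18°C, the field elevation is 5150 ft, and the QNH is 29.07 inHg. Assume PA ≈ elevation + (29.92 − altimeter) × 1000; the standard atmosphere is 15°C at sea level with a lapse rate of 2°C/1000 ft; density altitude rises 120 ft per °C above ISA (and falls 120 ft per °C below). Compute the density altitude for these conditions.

Pressure altitude = 5150 + (29.92 − 29.07) × 1000 = 5150 + (+850) = 6000 ft.
ISA temperature at 6000 ft = 15 − 2 × (6000/1000) = 3°C.
ISA deviation = 18 − 3 = +15°C.
Density altitude = 6000 + 120 × (15) = 7800 ft.

7800 ft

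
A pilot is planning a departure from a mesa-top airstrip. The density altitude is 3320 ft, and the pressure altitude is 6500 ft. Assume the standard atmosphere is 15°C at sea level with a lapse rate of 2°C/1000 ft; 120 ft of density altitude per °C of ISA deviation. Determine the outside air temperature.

-24.5°C

Density altitude − pressure altitude = 3320 − 6500 = -3180 ft.
At 120 ft/°C that is an ISA deviation of -3180/120 = -26.5°C.
ISA temperature at 6500 ft = 15 − 2 × (6500/1000) = 2°C.
OAT = ISA + deviation = 2 + (-26.5) = -24.5°C.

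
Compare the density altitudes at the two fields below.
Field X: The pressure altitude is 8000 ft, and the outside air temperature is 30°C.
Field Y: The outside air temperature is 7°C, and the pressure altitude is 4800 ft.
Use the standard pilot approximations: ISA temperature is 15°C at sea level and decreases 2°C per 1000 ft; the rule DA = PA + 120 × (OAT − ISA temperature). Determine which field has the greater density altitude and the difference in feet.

Field X: ISA temp = -1°C, deviation +31°C, DA = 8000 + 120 × 31 = 11720 ft.
Field Y: ISA temp = 5.4°C, deviation +1.6°C, DA = 4800 + 120 × 1.6 = 4992 ft.
Field X is higher by 11720 − 4992 = 6728 ft.

Field X by 6728 ft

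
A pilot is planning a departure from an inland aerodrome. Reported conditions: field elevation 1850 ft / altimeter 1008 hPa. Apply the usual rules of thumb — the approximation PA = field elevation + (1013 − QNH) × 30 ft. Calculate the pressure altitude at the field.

Pressure correction = (1013 − 1008) × 30 = +150 ft.
Pressure altitude = 1850 + (+150) = 2000 ft.

2000 ft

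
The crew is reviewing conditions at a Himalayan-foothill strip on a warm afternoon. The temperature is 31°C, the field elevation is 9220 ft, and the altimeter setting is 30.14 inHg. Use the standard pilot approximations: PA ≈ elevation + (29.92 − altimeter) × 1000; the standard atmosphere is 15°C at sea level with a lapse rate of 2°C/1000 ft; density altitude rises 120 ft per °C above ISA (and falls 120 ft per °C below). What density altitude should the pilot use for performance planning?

13080 ft

Pressure altitude = 9220 + (29.92 − 30.14) × 1000 = 9220 + (-220) = 9000 ft.
ISA temperature at 9000 ft = 15 − 2 × (9000/1000) = -3°C.
ISA deviation = 31 − (-3) = +34°C.
Density altitude = 9000 + 120 × (34) = 13080 ft.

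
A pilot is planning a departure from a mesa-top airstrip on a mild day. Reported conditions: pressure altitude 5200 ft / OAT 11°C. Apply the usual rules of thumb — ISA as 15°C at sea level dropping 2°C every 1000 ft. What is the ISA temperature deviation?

ISA temperature at 5200 ft = 15 − 2 × (5200/1000) = 4.6°C.
Deviation = OAT − ISA = 11 − 4.6 = +6.4°C.

ISA+6.4°C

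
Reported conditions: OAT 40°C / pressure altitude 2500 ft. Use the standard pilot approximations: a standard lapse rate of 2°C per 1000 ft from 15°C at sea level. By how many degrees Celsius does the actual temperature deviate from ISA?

ISA+30°C

ISA temperature at 2500 ft = 15 − 2 × (2500/1000) = 10°C.
Deviation = OAT − ISA = 40 − 10 = +30°C.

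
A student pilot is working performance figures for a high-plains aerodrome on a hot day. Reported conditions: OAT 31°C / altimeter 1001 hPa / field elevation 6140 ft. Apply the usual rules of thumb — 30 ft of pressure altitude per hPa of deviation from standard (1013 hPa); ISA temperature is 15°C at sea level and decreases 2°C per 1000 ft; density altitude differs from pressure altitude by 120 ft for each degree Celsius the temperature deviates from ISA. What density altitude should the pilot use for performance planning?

Pressure altitude = 6140 + (1013 − 1001) × 30 = 6140 + (+360) = 6500 ft.
ISA temperature at 6500 ft = 15 − 2 × (6500/1000) = 2°C.
ISA deviation = 31 − 2 = +29°C.
Density altitude = 6500 + 120 × (29) = 9980 ft.

9980 ft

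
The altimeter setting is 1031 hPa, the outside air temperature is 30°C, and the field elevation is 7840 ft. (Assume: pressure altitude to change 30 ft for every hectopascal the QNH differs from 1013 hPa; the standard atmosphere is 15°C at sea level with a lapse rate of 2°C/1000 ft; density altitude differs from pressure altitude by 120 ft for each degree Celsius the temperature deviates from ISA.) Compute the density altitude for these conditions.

10852 ft

Pressure altitude = 7840 + (1013 − 1031) × 30 = 7840 + (-540) = 7300 ft.
ISA temperature at 7300 ft = 15 − 2 × (7300/1000) = 0.4°C.
ISA deviation = 30 − 0.4 = +29.6°C.
Density altitude = 7300 + 120 × (29.6) = 10852 ft.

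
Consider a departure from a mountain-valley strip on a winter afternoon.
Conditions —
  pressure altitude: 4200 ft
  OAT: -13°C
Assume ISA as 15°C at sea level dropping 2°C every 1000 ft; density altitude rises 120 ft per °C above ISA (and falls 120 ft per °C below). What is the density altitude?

ISA temperature at 4200 ft = 15 − 2 × (4200/1000) = 6.6°C.
ISA deviation = -13 − 6.6 = -19.6°C.
Density altitude = 4200 + 120 × (-19.6) = 4200 + (-2352) = 1848 ft.

1848 ft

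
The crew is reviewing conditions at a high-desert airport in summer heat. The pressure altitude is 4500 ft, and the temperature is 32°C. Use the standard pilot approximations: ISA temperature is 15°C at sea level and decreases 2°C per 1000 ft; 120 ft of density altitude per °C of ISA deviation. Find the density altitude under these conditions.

ISA temperature at 4500 ft = 15 − 2 × (4500/1000) = 6°C.
ISA deviation = 32 − 6 = +26°C.
Density altitude = 4500 + 120 × (26) = 4500 + (+3120) = 7620 ft.

7620 ft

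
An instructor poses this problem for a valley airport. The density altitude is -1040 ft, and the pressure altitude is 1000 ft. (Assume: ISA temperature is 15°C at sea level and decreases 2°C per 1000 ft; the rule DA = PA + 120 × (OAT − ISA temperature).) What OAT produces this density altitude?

Density altitude − pressure altitude = -1040 − 1000 = -2040 ft.
At 120 ft/°C that is an ISA deviation of -2040/120 = -17°C.
ISA temperature at 1000 ft = 15 − 2 × (1000/1000) = 13°C.
OAT = ISA + deviation = 13 + (-17) = -4°C.

-4°C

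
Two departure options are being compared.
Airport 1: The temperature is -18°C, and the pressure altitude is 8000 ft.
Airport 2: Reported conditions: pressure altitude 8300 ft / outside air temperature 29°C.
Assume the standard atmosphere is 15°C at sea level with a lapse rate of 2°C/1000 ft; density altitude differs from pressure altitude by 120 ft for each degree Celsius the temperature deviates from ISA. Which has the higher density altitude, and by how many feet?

Airport 1: ISA temp = -1°C, deviation -17°C, DA = 8000 + 120 × (-17) = 5960 ft.
Airport 2: ISA temp = -1.6°C, deviation +30.6°C, DA = 8300 + 120 × 30.6 = 11972 ft.
Airport 2 is higher by 11972 − 5960 = 6012 ft.

Airport 2 by 6012 ft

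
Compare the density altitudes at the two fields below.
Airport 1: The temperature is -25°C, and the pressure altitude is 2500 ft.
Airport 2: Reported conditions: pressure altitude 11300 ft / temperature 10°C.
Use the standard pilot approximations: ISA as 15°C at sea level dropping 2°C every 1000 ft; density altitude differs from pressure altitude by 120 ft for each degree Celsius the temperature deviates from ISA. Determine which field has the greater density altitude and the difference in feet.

Airport 2 by 15112 ft

Airport 1: ISA temp = 10°C, deviation -35°C, DA = 2500 + 120 × (-35) = -1700 ft.
Airport 2: ISA temp = -7.6°C, deviation +17.6°C, DA = 11300 + 120 × 17.6 = 13412 ft.
Airport 2 is higher by 13412 − (-1700) = 15112 ft.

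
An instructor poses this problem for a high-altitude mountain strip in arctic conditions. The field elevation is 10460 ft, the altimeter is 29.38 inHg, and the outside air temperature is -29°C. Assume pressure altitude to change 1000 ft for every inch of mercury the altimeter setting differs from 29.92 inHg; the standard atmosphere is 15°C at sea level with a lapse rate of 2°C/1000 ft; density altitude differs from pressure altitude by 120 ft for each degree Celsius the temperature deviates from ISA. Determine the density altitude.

8360 ft

Pressure altitude = 10460 + (29.92 − 29.38) × 1000 = 10460 + (+540) = 11000 ft.
ISA temperature at 11000 ft = 15 − 2 × (11000/1000) = -7°C.
ISA deviation = -29 − (-7) = -22°C.
Density altitude = 11000 + 120 × (-22) = 8360 ft.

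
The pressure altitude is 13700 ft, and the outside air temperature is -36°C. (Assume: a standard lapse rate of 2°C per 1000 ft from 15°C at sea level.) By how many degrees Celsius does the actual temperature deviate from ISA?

ISA-23.6°C

ISA temperature at 13700 ft = 15 − 2 × (13700/1000) = -12.4°C.
Deviation = OAT − ISA = -36 − (-12.4) = -23.6°C.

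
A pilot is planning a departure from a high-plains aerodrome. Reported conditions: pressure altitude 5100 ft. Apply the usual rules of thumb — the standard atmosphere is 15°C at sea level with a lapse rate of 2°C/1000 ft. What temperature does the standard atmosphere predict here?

4.8°C

ISA temperature = 15 − 2 × (5100/1000) = 15 − 10.2 = 4.8°C.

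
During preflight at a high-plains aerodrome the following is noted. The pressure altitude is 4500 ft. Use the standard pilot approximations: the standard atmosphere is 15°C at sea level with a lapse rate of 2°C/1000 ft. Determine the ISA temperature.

ISA temperature = 15 − 2 × (4500/1000) = 15 − 9 = 6°C.

6°C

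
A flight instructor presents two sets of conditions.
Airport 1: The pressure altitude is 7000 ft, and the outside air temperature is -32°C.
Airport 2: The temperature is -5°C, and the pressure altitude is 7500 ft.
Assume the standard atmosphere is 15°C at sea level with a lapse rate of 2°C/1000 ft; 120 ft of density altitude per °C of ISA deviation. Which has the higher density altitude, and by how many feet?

Airport 1: ISA temp = 1°C, deviation -33°C, DA = 7000 + 120 × (-33) = 3040 ft.
Airport 2: ISA temp = 0°C, deviation -5°C, DA = 7500 + 120 × (-5) = 6900 ft.
Airport 2 is higher by 6900 − 3040 = 3860 ft.

Airport 2 by 3860 ft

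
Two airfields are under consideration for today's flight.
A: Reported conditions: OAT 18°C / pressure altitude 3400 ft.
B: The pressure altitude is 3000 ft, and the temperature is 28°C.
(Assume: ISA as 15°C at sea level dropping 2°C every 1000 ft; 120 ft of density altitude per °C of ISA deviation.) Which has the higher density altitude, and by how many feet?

B by 704 ft

A: ISA temp = 8.2°C, deviation +9.8°C, DA = 3400 + 120 × 9.8 = 4576 ft.
B: ISA temp = 9°C, deviation +19°C, DA = 3000 + 120 × 19 = 5280 ft.
B is higher by 5280 − 4576 = 704 ft.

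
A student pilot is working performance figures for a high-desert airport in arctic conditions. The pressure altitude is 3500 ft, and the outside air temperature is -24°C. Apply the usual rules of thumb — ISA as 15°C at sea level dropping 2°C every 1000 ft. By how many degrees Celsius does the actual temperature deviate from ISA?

ISA temperature at 3500 ft = 15 − 2 × (3500/1000) = 8°C.
Deviation = OAT − ISA = -24 − 8 = -32°C.

ISA-32°C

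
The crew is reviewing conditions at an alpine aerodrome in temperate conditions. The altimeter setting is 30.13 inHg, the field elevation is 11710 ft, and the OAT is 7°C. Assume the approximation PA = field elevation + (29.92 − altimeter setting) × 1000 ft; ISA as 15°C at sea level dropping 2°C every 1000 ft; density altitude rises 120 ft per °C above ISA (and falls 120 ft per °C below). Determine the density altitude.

Pressure altitude = 11710 + (29.92 − 30.13) × 1000 = 11710 + (-210) = 11500 ft.
ISA temperature at 11500 ft = 15 − 2 × (11500/1000) = -8°C.
ISA deviation = 7 − (-8) = +15°C.
Density altitude = 11500 + 120 × (15) = 13300 ft.

13300 ft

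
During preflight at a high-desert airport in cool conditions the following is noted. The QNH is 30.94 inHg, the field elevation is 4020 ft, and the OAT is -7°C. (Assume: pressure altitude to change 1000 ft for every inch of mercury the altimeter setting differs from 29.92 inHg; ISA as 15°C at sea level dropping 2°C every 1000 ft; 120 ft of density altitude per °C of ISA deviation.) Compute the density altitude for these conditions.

1080 ft

Pressure altitude = 4020 + (29.92 − 30.94) × 1000 = 4020 + (-1020) = 3000 ft.
ISA temperature at 3000 ft = 15 − 2 × (3000/1000) = 9°C.
ISA deviation = -7 − 9 = -16°C.
Density altitude = 3000 + 120 × (-16) = 1080 ft.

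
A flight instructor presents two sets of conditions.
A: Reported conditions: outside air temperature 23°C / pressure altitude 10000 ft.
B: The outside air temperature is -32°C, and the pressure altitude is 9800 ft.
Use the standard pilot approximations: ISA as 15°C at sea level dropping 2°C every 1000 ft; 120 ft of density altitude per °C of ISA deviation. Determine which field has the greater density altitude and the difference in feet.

A: ISA temp = -5°C, deviation +28°C, DA = 10000 + 120 × 28 = 13360 ft.
B: ISA temp = -4.6°C, deviation -27.4°C, DA = 9800 + 120 × (-27.4) = 6512 ft.
A is higher by 13360 − 6512 = 6848 ft.

A by 6848 ft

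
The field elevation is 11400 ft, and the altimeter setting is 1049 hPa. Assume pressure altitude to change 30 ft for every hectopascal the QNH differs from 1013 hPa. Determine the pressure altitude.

Pressure correction = (1013 − 1049) × 30 = -1080 ft.
Pressure altitude = 11400 + (-1080) = 10320 ft.

10320 ft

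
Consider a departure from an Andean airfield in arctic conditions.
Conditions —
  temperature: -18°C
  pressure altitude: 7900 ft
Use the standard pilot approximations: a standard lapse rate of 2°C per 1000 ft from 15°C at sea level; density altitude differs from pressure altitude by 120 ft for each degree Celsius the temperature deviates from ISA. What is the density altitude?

5836 ft

ISA temperature at 7900 ft = 15 − 2 × (7900/1000) = -0.8°C.
ISA deviation = -18 − (-0.8) = -17.2°C.
Density altitude = 7900 + 120 × (-17.2) = 7900 + (-2064) = 5836 ft.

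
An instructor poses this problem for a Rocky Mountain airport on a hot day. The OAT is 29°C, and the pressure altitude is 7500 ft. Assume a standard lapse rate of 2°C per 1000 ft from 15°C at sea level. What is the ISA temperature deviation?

ISA temperature at 7500 ft = 15 − 2 × (7500/1000) = 0°C.
Deviation = OAT − ISA = 29 − 0 = +29°C.

ISA+29°C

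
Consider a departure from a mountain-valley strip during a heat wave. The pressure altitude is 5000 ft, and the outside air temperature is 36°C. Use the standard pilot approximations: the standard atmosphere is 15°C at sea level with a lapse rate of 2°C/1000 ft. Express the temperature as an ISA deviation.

ISA temperature at 5000 ft = 15 − 2 × (5000/1000) = 5°C.
Deviation = OAT − ISA = 36 − 5 = +31°C.

ISA+31°C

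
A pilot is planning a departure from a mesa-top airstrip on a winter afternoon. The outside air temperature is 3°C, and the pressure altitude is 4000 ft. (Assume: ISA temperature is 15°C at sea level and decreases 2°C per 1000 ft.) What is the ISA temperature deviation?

ISA temperature at 4000 ft = 15 − 2 × (4000/1000) = 7°C.
Deviation = OAT − ISA = 3 − 7 = -4°C.

ISA-4°C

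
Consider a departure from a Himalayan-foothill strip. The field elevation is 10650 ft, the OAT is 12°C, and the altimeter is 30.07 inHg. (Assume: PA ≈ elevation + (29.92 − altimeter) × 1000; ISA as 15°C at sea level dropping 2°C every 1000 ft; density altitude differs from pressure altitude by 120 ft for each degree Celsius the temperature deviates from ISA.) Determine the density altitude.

Pressure altitude = 10650 + (29.92 − 30.07) × 1000 = 10650 + (-150) = 10500 ft.
ISA temperature at 10500 ft = 15 − 2 × (10500/1000) = -6°C.
ISA deviation = 12 − (-6) = +18°C.
Density altitude = 10500 + 120 × (18) = 12660 ft.

12660 ft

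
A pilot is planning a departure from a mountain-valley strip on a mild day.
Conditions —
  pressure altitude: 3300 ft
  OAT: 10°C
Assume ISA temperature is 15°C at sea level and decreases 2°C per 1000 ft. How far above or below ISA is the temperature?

ISA temperature at 3300 ft = 15 − 2 × (3300/1000) = 8.4°C.
Deviation = OAT − ISA = 10 − 8.4 = +1.6°C.

ISA+1.6°C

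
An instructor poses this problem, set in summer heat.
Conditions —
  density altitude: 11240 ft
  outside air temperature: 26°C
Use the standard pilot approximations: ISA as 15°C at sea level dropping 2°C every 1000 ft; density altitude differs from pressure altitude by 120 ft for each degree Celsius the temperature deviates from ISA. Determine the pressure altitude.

8000 ft

DA = PA + 120 × (OAT − (15 − 2·PA/1000)) = PA + 120·OAT − 1800 + 0.24·PA = 1.24·PA + 120·OAT − 1800.
So 1.24·PA = 11240 − 120 × 26 + 1800 = 9920.
PA = 9920 / 1.24 = 8000 ft.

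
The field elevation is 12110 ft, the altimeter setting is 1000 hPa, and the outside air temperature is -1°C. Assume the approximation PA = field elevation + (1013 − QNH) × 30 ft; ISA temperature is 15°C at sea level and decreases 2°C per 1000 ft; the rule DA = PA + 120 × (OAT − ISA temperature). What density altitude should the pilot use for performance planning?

Pressure altitude = 12110 + (1013 − 1000) × 30 = 12110 + (+390) = 12500 ft.
ISA temperature at 12500 ft = 15 − 2 × (12500/1000) = -10°C.
ISA deviation = -1 − (-10) = +9°C.
Density altitude = 12500 + 120 × (9) = 13580 ft.

13580 ft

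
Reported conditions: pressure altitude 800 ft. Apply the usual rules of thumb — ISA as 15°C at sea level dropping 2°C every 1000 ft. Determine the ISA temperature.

13.4°C

ISA temperature = 15 − 2 × (800/1000) = 15 − 1.6 = 13.4°C.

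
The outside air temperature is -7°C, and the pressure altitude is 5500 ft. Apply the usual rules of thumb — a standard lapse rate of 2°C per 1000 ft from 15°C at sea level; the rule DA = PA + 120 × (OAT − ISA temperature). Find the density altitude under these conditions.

4180 ft

ISA temperature at 5500 ft = 15 − 2 × (5500/1000) = 4°C.
ISA deviation = -7 − 4 = -11°C.
Density altitude = 5500 + 120 × (-11) = 5500 + (-1320) = 4180 ft.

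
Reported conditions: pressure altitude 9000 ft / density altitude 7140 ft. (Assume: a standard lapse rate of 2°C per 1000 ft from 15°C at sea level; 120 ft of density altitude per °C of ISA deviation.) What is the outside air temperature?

-18.5°C

Density altitude − pressure altitude = 7140 − 9000 = -1860 ft.
At 120 ft/°C that is an ISA deviation of -1860/120 = -15.5°C.
ISA temperature at 9000 ft = 15 − 2 × (9000/1000) = -3°C.
OAT = ISA + deviation = -3 + (-15.5) = -18.5°C.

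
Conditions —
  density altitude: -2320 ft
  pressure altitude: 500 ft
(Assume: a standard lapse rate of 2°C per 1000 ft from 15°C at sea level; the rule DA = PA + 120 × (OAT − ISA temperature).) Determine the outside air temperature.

-9.5°C

Density altitude − pressure altitude = -2320 − 500 = -2820 ft.
At 120 ft/°C that is an ISA deviation of -2820/120 = -23.5°C.
ISA temperature at 500 ft = 15 − 2 × (500/1000) = 14°C.
OAT = ISA + deviation = 14 + (-23.5) = -9.5°C.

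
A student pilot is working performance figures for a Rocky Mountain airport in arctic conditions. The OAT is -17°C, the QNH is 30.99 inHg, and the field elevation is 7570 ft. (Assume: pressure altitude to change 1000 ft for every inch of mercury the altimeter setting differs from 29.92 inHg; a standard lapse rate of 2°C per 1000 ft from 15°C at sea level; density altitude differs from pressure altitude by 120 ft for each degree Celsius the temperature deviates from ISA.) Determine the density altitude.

4220 ft

Pressure altitude = 7570 + (29.92 − 30.99) × 1000 = 7570 + (-1070) = 6500 ft.
ISA temperature at 6500 ft = 15 − 2 × (6500/1000) = 2°C.
ISA deviation = -17 − 2 = -19°C.
Density altitude = 6500 + 120 × (-19) = 4220 ft.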